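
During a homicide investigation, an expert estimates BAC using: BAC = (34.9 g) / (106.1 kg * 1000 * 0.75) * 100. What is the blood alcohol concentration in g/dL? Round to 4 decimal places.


Applying the Widmark formula:
BAC = (dose_g / (body_wt * 1000 * r)) * 100
Denominator = 106.1 * 1000 * 0.75 = 79575
BAC = (34.9 / 79575) * 100
BAC = 0.0439 g/dL

0.0439


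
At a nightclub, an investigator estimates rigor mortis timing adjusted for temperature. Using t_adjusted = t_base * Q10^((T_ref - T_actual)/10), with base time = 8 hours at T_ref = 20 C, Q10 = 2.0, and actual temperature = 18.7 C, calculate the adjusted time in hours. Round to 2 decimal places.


Rigor mortis time adjustment:
Exponent = (T_ref - T_actual) / 10 = (20 - 18.7) / 10 = 0.13
Q10 factor = 2.0^0.13 = 1.09429
t_adjusted = 8 * 1.09429 = 8.75 hours

8.75


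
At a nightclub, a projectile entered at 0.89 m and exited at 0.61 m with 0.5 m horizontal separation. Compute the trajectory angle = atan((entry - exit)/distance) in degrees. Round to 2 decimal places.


Bullet trajectory angle:
Height difference = 0.89 - 0.61 = 0.28 m
angle = atan(0.28 / 0.5)
angle = atan(0.56)
angle = 29.25 degrees

29.25


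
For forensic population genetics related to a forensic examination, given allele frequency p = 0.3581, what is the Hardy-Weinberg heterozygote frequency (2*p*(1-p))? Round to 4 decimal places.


Hardy-Weinberg heterozygote frequency:
q = 1 - p = 1 - 0.3581 = 0.6419
2pq = 2 * 0.3581 * 0.6419 = 0.4597

0.4597


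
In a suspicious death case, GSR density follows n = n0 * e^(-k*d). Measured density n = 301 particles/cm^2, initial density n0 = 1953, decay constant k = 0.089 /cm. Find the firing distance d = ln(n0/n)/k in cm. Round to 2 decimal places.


GSR distance calculation:
n0/n = 1953 / 301 = 6.488372
ln(n0/n) = 1.870012
d = 1.870012 / 0.089 = 21.01 cm

21.01


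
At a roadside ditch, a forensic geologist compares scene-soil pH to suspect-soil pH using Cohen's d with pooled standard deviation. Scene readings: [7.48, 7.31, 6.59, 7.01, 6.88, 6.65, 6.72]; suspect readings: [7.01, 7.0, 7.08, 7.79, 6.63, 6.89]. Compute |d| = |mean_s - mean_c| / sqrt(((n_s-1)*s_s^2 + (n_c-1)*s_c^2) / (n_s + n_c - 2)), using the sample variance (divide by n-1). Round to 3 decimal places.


Pooled-variance Cohen's d for soil pH comparison:
Scene mean = 48.64 / 7 = 6.948571
Suspect mean = 42.4 / 6 = 7.066667
Scene sample variance s_s^2 = 0.115248
Suspect sample variance s_c^2 = 0.150587
Pooled variance = ((n_s-1)*s_s^2 + (n_c-1)*s_c^2) / (n_s + n_c - 2) = 0.131311
Pooled SD = sqrt(0.131311) = 0.362369
Mean difference = -0.118095
|d| = |-0.118095| / 0.362369 = 0.326

0.326


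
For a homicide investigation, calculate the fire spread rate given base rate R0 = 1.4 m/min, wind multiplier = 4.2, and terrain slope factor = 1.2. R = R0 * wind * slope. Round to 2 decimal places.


Fire spread rate calculation:
R = R0 * wind_factor * slope_factor
= 1.4 * 4.2 * 1.2
= 5.88 * 1.2
= 7.06 m/min

7.06


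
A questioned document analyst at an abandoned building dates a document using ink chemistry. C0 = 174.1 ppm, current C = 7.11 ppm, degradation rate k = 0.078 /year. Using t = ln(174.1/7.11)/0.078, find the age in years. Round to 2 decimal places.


Document age estimation:
C0/C = 174.1 / 7.11 = 24.486639
ln(C0/C) = 3.198128
t = 3.198128 / 0.078 = 41.00 years

41.00


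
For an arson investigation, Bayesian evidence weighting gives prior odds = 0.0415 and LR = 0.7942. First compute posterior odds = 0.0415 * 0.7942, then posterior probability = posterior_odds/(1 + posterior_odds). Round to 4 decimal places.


Bayesian evidence evaluation:
Posterior odds = prior_odds * LR = 0.0415 * 0.7942 = 0.0329593
Posterior probability = posterior_odds / (1 + posterior_odds)
= 0.0329593 / (1 + 0.0329593)
= 0.0329593 / 1.0329593
= 0.0319

0.0319


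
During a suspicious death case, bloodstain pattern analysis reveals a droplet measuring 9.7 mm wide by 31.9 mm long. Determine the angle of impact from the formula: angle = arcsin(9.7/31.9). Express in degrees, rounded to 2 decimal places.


Blood spatter impact angle calculation:
width / length = 9.7 / 31.9 = 0.304075
angle = arcsin(0.304075)
angle = 17.70 degrees

17.70


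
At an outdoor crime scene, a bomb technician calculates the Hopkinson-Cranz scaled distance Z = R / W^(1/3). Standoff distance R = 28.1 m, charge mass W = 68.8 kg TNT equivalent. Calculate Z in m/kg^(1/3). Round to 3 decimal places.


Scaled distance calculation:
W^(1/3) = 68.8^(1/3) = 4.097599
Z = R / W^(1/3) = 28.1 / 4.097599
Z = 6.858 m/kg^(1/3)

6.858


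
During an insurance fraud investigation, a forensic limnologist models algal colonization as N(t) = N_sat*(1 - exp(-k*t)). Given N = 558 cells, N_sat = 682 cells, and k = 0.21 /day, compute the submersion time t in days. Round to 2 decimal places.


PMSI from diatom colonization curve:
N / N_sat = 558 / 682 = 0.818182
1 - N/N_sat = 0.181818
ln(1 - N/N_sat) = -1.704749
t = -ln(1 - N/N_sat) / k = -(-1.704749) / 0.21 = 8.12 days

8.12


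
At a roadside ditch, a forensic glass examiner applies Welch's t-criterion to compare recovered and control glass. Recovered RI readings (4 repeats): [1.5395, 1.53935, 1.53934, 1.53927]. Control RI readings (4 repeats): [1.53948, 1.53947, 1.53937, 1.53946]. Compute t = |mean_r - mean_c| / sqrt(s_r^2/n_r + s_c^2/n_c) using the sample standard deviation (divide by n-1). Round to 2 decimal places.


Welch's t-criterion for glass RI comparison:
Recovered mean = sum / n_r = 6.15746 / 4 = 1.539365
Control mean = sum / n_c = 6.15778 / 4 = 1.539445
Recovered sample variance s_r^2 = 9.36667e-09
Control sample variance s_c^2 = 2.56667e-09
Welch SE (unpooled) = sqrt(s_r^2/n_r + s_c^2/n_c) = sqrt(2.34167e-09 + 6.41667e-10) = sqrt(2.98334e-09) = 5.462e-05
|mean_r - mean_c| = 8e-05
t = 8e-05 / 5.462e-05 = 1.46

1.46


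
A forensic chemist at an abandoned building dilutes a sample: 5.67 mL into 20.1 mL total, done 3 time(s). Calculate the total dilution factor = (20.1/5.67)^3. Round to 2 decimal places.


Dilution factor calculation:
Single dilution = V_total / V_sample = 20.1 / 5.67 ≈ 3.544974
Number of dilutions = 3
Total DF = (20.1 / 5.67)^3 (full precision, rounded at the end) = 44.55

44.55


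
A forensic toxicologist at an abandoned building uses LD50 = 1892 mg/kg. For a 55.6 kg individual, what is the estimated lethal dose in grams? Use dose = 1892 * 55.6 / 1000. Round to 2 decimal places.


Lethal dose calculation:
Lethal dose = LD50 * body_weight / 1000
= 1892 * 55.6 / 1000
= 105195.2 / 1000
= 105.20 g

105.20


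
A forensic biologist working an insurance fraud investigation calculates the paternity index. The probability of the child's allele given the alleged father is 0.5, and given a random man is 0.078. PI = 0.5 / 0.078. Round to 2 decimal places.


Paternity Index calculation:
PI = P(allele|father) / P(allele|random)
PI = 0.5 / 0.078
PI = 6.41

6.41


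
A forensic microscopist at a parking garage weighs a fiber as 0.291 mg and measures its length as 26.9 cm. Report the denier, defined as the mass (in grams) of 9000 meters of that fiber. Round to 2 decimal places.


Denier calculation:
Mass in grams = 0.291 mg / 1000 = 0.000291 g
Length in meters = 26.9 cm / 100 = 0.269 m
Linear density = mass / length = 0.000291 / 0.269 = 0.00108178 g/m
Denier = (g/m) * 9000 = 0.00108178 * 9000 = 9.74

9.74


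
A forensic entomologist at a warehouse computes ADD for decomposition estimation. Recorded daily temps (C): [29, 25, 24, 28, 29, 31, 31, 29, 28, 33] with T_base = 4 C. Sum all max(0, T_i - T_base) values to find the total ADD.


Computing ADD day by day:
Day 1: max(0, 29 - 4) = 25
Day 2: max(0, 25 - 4) = 21
Day 3: max(0, 24 - 4) = 20
Day 4: max(0, 28 - 4) = 24
Day 5: max(0, 29 - 4) = 25
Day 6: max(0, 31 - 4) = 27
Day 7: max(0, 31 - 4) = 27
Day 8: max(0, 29 - 4) = 25
Day 9: max(0, 28 - 4) = 24
Day 10: max(0, 33 - 4) = 29
Total ADD = 247

247


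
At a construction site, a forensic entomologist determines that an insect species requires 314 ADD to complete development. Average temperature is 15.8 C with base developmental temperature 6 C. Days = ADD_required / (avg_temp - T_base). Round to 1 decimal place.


Insect development time:
Effective temperature = avg_temp - T_base = 15.8 - 6 = 9.8 C
Days = ADD / effective_temp = 314 / 9.8 = 32.0 days

32.0


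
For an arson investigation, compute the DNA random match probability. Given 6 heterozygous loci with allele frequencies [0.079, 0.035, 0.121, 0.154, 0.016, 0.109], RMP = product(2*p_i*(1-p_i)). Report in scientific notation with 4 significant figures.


Computing RMP for 6 loci:
Locus 1: 2 * 0.079 * 0.921 = 0.145518
Locus 2: 2 * 0.035 * 0.965 = 0.06755
Locus 3: 2 * 0.121 * 0.879 = 0.212718
Locus 4: 2 * 0.154 * 0.846 = 0.260568
Locus 5: 2 * 0.016 * 0.984 = 0.031488
Locus 6: 2 * 0.109 * 0.891 = 0.194238
RMP = 3.332e-06

3.332e-06


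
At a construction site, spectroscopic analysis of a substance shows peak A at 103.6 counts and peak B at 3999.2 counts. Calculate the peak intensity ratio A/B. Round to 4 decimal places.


Spectral peak ratio:
Peak A = 103.6 counts
Peak B = 3999.2 counts
Ratio = 103.6 / 3999.2 = 0.0259

0.0259


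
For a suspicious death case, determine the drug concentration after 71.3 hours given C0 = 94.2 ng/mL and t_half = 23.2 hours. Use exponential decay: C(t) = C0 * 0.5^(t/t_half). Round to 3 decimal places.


Drug concentration decay:
Number of half-lives = t / t_half = 71.3 / 23.2 = 3.073276
Decay factor = 0.5^3.073276 = 0.11880966
C(t) = 94.2 * 0.11880966 = 11.192 ng/mL

11.192


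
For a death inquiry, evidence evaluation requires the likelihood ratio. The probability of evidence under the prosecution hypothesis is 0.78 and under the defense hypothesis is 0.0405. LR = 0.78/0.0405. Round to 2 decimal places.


Likelihood ratio calculation:
LR = P(E|Hp) / P(E|Hd)
LR = 0.78 / 0.0405
LR = 19.26

19.26


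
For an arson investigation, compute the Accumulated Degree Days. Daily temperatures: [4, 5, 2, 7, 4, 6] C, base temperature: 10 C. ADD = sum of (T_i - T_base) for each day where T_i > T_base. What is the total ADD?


Computing ADD day by day:
Day 1: max(0, 4 - 10) = 0
Day 2: max(0, 5 - 10) = 0
Day 3: max(0, 2 - 10) = 0
Day 4: max(0, 7 - 10) = 0
Day 5: max(0, 4 - 10) = 0
Day 6: max(0, 6 - 10) = 0
Total ADD = 0

0


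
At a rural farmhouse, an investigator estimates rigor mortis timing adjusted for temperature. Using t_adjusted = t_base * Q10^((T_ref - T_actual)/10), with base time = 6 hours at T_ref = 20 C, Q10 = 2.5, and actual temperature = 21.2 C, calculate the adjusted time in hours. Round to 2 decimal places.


Rigor mortis time adjustment:
Exponent = (T_ref - T_actual) / 10 = (20 - 21.2) / 10 = -0.12
Q10 factor = 2.5^-0.12 = 0.89587
t_adjusted = 6 * 0.89587 = 5.38 hours

5.38


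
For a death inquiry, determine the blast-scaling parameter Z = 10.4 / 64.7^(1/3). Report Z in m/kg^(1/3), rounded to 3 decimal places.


Scaled distance calculation:
W^(1/3) = 64.7^(1/3) = 4.01453
Z = R / W^(1/3) = 10.4 / 4.01453
Z = 2.591 m/kg^(1/3)

2.591


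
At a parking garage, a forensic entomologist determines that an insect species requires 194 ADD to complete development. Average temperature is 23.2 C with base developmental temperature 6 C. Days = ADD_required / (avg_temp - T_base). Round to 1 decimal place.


Insect development time:
Effective temperature = avg_temp - T_base = 23.2 - 6 = 17.2 C
Days = ADD / effective_temp = 194 / 17.2 = 11.3 days

11.3


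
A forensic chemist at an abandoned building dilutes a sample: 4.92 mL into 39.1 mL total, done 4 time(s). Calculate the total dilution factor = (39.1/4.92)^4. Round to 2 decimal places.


Dilution factor calculation:
Single dilution = V_total / V_sample = 39.1 / 4.92 ≈ 7.947154
Number of dilutions = 4
Total DF = (39.1 / 4.92)^4 (full precision, rounded at the end) = 3988.84

3988.84


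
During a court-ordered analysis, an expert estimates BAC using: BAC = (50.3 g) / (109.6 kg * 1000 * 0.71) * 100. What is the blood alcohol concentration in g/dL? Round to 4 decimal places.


Applying the Widmark formula:
BAC = (dose_g / (body_wt * 1000 * r)) * 100
Denominator = 109.6 * 1000 * 0.71 = 77816
BAC = (50.3 / 77816) * 100
BAC = 0.0646 g/dL

0.0646


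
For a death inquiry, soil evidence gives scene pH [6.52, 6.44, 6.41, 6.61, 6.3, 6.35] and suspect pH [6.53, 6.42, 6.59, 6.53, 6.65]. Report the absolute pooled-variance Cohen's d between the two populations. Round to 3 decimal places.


Pooled-variance Cohen's d for soil pH comparison:
Scene mean = 38.63 / 6 = 6.438333
Suspect mean = 32.72 / 5 = 6.544
Scene sample variance s_s^2 = 0.012777
Suspect sample variance s_c^2 = 0.00728
Pooled variance = ((n_s-1)*s_s^2 + (n_c-1)*s_c^2) / (n_s + n_c - 2) = 0.010334
Pooled SD = sqrt(0.010334) = 0.101656
Mean difference = -0.105667
|d| = |-0.105667| / 0.101656 = 1.039

1.039


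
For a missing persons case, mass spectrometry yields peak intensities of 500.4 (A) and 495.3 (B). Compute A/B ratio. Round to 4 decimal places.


Spectral peak ratio:
Peak A = 500.4 counts
Peak B = 495.3 counts
Ratio = 500.4 / 495.3 = 1.0103

1.0103


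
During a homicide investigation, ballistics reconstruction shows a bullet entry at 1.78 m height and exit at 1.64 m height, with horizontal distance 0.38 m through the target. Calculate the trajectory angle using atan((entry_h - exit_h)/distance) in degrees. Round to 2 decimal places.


Bullet trajectory angle:
Height difference = 1.78 - 1.64 = 0.14 m
angle = atan(0.14 / 0.38)
angle = atan(0.368421)
angle = 20.22 degrees

20.22


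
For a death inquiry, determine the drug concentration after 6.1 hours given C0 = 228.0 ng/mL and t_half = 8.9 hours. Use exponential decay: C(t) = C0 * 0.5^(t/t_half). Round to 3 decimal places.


Drug concentration decay:
Number of half-lives = t / t_half = 6.1 / 8.9 = 0.685393
Decay factor = 0.5^0.685393 = 0.62183641
C(t) = 228.0 * 0.62183641 = 141.779 ng/mL

141.779


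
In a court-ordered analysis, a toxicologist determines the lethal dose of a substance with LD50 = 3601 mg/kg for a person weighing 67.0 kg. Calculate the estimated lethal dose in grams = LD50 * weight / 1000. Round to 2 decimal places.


Lethal dose calculation:
Lethal dose = LD50 * body_weight / 1000
= 3601 * 67.0 / 1000
= 241267 / 1000
= 241.27 g

241.27


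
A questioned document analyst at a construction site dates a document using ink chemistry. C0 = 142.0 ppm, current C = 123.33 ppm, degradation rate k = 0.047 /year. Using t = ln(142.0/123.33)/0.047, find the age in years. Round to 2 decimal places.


Document age estimation:
C0/C = 142.0 / 123.33 = 1.151382
ln(C0/C) = 0.140963
t = 0.140963 / 0.047 = 3.00 years

3.00


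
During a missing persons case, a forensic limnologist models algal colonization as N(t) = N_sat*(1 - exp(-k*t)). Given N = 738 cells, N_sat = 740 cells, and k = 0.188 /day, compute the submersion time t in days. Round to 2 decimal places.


PMSI from diatom colonization curve:
N / N_sat = 738 / 740 = 0.997297
1 - N/N_sat = 0.002703
ln(1 - N/N_sat) = -5.913393
t = -ln(1 - N/N_sat) / k = -(-5.913393) / 0.188 = 31.45 days

31.45


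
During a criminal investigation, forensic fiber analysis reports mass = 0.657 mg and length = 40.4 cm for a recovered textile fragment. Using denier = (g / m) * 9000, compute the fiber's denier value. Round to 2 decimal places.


Denier calculation:
Mass in grams = 0.657 mg / 1000 = 0.000657 g
Length in meters = 40.4 cm / 100 = 0.404 m
Linear density = mass / length = 0.000657 / 0.404 = 0.00162624 g/m
Denier = (g/m) * 9000 = 0.00162624 * 9000 = 14.64

14.64


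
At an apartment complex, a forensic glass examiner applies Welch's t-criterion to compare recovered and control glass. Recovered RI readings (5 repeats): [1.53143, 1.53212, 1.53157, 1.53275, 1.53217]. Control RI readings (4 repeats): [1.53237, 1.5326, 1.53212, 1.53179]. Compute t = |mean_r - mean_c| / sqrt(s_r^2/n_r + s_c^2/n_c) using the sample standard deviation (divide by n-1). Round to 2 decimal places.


Welch's t-criterion for glass RI comparison:
Recovered mean = sum / n_r = 7.66004 / 5 = 1.532008
Control mean = sum / n_c = 6.12888 / 4 = 1.53222
Recovered sample variance s_r^2 = 2.7882e-07
Control sample variance s_c^2 = 1.206e-07
Welch SE (unpooled) = sqrt(s_r^2/n_r + s_c^2/n_c) = sqrt(5.5764e-08 + 3.015e-08) = sqrt(8.5914e-08) = 0.000293111
|mean_r - mean_c| = 0.000212
t = 0.000212 / 0.000293111 = 0.72

0.72


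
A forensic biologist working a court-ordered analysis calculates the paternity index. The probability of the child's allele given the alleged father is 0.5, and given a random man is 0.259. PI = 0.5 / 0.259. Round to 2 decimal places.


Paternity Index calculation:
PI = P(allele|father) / P(allele|random)
PI = 0.5 / 0.259
PI = 1.93

1.93


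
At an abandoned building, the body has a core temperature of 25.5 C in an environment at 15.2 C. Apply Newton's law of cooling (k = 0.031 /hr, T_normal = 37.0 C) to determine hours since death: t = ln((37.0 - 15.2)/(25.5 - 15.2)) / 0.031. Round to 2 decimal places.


Using Newton's law of cooling:
t = ln((T_normal - T_ambient) / (T_body - T_ambient)) / k
T_normal - T_ambient = 21.8
T_body - T_ambient = 10.3
Ratio = 2.116505
ln(ratio) = 0.749766
t = 0.749766 / 0.031 = 24.19 hours

24.19


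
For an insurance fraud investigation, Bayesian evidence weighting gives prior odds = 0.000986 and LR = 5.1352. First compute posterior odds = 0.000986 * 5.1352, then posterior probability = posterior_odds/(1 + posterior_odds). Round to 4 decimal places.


Bayesian evidence evaluation:
Posterior odds = prior_odds * LR = 0.000986 * 5.1352 = 0.005063307
Posterior probability = posterior_odds / (1 + posterior_odds)
= 0.005063307 / (1 + 0.005063307)
= 0.005063307 / 1.005063307
= 0.0050

0.0050


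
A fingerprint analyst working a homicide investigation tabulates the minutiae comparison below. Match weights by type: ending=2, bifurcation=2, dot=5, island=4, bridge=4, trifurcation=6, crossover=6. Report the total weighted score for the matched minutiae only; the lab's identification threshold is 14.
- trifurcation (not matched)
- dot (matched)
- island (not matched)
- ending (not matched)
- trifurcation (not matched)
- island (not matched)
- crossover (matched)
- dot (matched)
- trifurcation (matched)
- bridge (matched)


Weighted minutiae match score:
  trifurcation: not matched, +0
  dot: matched, +5 (running total 5)
  island: not matched, +0
  ending: not matched, +0
  trifurcation: not matched, +0
  island: not matched, +0
  crossover: matched, +6 (running total 11)
  dot: matched, +5 (running total 16)
  trifurcation: matched, +6 (running total 22)
  bridge: matched, +4 (running total 26)
Total score = 26
Threshold = 14; verdict = identification

26


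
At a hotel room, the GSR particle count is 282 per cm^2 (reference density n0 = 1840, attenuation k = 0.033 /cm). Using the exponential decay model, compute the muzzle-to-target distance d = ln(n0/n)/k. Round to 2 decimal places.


GSR distance calculation:
n0/n = 1840 / 282 = 6.524823
ln(n0/n) = 1.875614
d = 1.875614 / 0.033 = 56.84 cm

56.84


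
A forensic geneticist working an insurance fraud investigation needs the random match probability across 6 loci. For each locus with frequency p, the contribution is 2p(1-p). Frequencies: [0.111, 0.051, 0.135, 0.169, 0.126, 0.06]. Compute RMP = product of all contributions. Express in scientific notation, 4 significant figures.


Computing RMP for 6 loci:
Locus 1: 2 * 0.111 * 0.889 = 0.197358
Locus 2: 2 * 0.051 * 0.949 = 0.096798
Locus 3: 2 * 0.135 * 0.865 = 0.23355
Locus 4: 2 * 0.169 * 0.831 = 0.280878
Locus 5: 2 * 0.126 * 0.874 = 0.220248
Locus 6: 2 * 0.06 * 0.94 = 0.1128
RMP = 3.113e-05

3.113e-05


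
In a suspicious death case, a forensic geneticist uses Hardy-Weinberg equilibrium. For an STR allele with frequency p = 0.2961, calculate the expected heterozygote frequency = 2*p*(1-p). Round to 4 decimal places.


Hardy-Weinberg heterozygote frequency:
q = 1 - p = 1 - 0.2961 = 0.7039
2pq = 2 * 0.2961 * 0.7039 = 0.4168

0.4168


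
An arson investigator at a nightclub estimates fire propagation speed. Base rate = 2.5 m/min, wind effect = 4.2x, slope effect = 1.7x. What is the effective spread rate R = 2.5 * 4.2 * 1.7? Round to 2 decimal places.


Fire spread rate calculation:
R = R0 * wind_factor * slope_factor
= 2.5 * 4.2 * 1.7
= 10.5 * 1.7
= 17.85 m/min

17.85


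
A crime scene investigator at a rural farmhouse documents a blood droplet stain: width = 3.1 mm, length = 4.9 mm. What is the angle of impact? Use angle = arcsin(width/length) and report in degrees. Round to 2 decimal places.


Blood spatter impact angle calculation:
width / length = 3.1 / 4.9 = 0.632653
angle = arcsin(0.632653)
angle = 39.25 degrees

39.25


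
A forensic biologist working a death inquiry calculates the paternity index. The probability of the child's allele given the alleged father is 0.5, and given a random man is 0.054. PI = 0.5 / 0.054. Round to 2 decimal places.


Paternity Index calculation:
PI = P(allele|father) / P(allele|random)
PI = 0.5 / 0.054
PI = 9.26

9.26


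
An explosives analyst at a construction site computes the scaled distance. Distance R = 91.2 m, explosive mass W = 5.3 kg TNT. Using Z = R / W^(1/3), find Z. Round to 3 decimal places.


Scaled distance calculation:
W^(1/3) = 5.3^(1/3) = 1.743513
Z = R / W^(1/3) = 91.2 / 1.743513
Z = 52.308 m/kg^(1/3)

52.308


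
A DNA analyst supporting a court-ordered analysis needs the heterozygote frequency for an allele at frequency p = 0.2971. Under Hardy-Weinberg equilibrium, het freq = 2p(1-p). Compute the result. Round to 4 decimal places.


Hardy-Weinberg heterozygote frequency:
q = 1 - p = 1 - 0.2971 = 0.7029
2pq = 2 * 0.2971 * 0.7029 = 0.4177

0.4177


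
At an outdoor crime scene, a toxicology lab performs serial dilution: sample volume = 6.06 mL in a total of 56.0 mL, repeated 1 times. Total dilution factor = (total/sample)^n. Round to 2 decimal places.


Dilution factor calculation:
Single dilution = V_total / V_sample = 56.0 / 6.06 ≈ 9.240924
Number of dilutions = 1
Total DF = (56.0 / 6.06)^1 (full precision, rounded at the end) = 9.24

9.24


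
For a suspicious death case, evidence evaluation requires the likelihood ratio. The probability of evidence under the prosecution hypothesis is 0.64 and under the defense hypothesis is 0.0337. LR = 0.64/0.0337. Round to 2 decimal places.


Likelihood ratio calculation:
LR = P(E|Hp) / P(E|Hd)
LR = 0.64 / 0.0337
LR = 18.99

18.99


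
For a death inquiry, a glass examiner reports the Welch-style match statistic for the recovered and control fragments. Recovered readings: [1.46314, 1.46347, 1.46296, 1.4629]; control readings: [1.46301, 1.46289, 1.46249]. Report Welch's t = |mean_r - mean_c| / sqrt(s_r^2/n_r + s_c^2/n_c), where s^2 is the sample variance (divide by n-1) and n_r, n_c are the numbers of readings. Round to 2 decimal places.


Welch's t-criterion for glass RI comparison:
Recovered mean = sum / n_r = 5.85247 / 4 = 1.4631175
Control mean = sum / n_c = 4.38839 / 3 = 1.4627967
Recovered sample variance s_r^2 = 6.5625e-08
Control sample variance s_c^2 = 7.41333e-08
Welch SE (unpooled) = sqrt(s_r^2/n_r + s_c^2/n_c) = sqrt(1.64062e-08 + 2.47111e-08) = sqrt(4.11173e-08) = 0.000202774
|mean_r - mean_c| = 0.000320833
t = 0.000320833 / 0.000202774 = 1.58

1.58


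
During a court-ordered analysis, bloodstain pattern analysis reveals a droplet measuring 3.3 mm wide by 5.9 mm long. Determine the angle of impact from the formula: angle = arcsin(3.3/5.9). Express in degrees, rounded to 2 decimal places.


Blood spatter impact angle calculation:
width / length = 3.3 / 5.9 = 0.559322
angle = arcsin(0.559322)
angle = 34.01 degrees

34.01


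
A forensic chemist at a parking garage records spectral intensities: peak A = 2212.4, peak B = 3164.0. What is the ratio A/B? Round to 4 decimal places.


Spectral peak ratio:
Peak A = 2212.4 counts
Peak B = 3164.0 counts
Ratio = 2212.4 / 3164.0 = 0.6992

0.6992


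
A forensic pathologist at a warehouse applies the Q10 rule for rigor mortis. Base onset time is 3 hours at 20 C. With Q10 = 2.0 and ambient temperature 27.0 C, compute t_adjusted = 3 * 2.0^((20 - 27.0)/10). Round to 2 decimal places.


Rigor mortis time adjustment:
Exponent = (T_ref - T_actual) / 10 = (20 - 27.0) / 10 = -0.7
Q10 factor = 2.0^-0.7 = 0.61557
t_adjusted = 3 * 0.61557 = 1.85 hours

1.85


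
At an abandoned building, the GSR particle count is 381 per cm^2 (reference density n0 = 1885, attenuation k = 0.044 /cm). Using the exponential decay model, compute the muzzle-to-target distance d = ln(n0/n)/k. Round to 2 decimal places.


GSR distance calculation:
n0/n = 1885 / 381 = 4.947507
ln(n0/n) = 1.598884
d = 1.598884 / 0.044 = 36.34 cm

36.34


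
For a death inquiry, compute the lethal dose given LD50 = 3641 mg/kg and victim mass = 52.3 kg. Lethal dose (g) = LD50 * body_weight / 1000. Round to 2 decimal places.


Lethal dose calculation:
Lethal dose = LD50 * body_weight / 1000
= 3641 * 52.3 / 1000
= 190424.3 / 1000
= 190.42 g

190.42


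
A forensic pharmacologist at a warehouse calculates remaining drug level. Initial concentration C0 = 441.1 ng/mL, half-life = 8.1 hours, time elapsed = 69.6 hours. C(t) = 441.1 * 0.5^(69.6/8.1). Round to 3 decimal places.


Drug concentration decay:
Number of half-lives = t / t_half = 69.6 / 8.1 = 8.592593
Decay factor = 0.5^8.592593 = 0.00259043
C(t) = 441.1 * 0.00259043 = 1.143 ng/mL

1.143


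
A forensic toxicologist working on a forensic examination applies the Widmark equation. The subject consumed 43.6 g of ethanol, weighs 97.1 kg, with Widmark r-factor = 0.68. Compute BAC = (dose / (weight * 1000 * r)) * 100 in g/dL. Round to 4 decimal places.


Applying the Widmark formula:
BAC = (dose_g / (body_wt * 1000 * r)) * 100
Denominator = 97.1 * 1000 * 0.68 = 66028
BAC = (43.6 / 66028) * 100
BAC = 0.0660 g/dL

0.0660


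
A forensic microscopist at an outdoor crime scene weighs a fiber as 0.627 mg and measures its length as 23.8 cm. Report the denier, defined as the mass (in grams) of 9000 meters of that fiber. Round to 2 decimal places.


Denier calculation:
Mass in grams = 0.627 mg / 1000 = 0.000627 g
Length in meters = 23.8 cm / 100 = 0.238 m
Linear density = mass / length = 0.000627 / 0.238 = 0.00263445 g/m
Denier = (g/m) * 9000 = 0.00263445 * 9000 = 23.71

23.71


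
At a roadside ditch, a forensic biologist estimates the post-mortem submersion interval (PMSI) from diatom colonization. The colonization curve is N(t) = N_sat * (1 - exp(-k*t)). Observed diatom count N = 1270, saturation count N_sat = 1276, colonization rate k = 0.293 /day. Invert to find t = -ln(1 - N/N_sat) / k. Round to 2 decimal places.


PMSI from diatom colonization curve:
N / N_sat = 1270 / 1276 = 0.995298
1 - N/N_sat = 0.004702
ln(1 - N/N_sat) = -5.359767
t = -ln(1 - N/N_sat) / k = -(-5.359767) / 0.293 = 18.29 days

18.29


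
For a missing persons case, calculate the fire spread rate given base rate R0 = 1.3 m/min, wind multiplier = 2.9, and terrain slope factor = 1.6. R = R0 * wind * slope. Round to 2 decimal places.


Fire spread rate calculation:
R = R0 * wind_factor * slope_factor
= 1.3 * 2.9 * 1.6
= 3.77 * 1.6
= 6.03 m/min

6.03


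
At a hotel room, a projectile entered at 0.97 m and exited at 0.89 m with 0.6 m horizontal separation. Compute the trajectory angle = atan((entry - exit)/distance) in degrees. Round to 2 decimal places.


Bullet trajectory angle:
Height difference = 0.97 - 0.89 = 0.08 m
angle = atan(0.08 / 0.6)
angle = atan(0.133333)
angle = 7.59 degrees

7.59


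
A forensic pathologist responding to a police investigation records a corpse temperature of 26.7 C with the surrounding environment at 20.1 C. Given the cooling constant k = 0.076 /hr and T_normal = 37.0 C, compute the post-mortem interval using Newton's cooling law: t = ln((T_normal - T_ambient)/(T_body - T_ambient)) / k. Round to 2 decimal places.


Using Newton's law of cooling:
t = ln((T_normal - T_ambient) / (T_body - T_ambient)) / k
T_normal - T_ambient = 16.9
T_body - T_ambient = 6.6
Ratio = 2.560606
ln(ratio) = 0.940244
t = 0.940244 / 0.076 = 12.37 hours

12.37


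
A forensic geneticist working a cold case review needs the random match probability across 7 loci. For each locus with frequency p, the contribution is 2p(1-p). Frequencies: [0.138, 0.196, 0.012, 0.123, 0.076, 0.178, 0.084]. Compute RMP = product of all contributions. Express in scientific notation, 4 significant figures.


Computing RMP for 7 loci:
Locus 1: 2 * 0.138 * 0.862 = 0.237912
Locus 2: 2 * 0.196 * 0.804 = 0.315168
Locus 3: 2 * 0.012 * 0.988 = 0.023712
Locus 4: 2 * 0.123 * 0.877 = 0.215742
Locus 5: 2 * 0.076 * 0.924 = 0.140448
Locus 6: 2 * 0.178 * 0.822 = 0.292632
Locus 7: 2 * 0.084 * 0.916 = 0.153888
RMP = 2.426e-06

2.426e-06


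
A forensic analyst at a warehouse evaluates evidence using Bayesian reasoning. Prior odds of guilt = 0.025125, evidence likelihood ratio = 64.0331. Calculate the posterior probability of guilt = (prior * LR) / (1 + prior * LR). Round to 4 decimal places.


Bayesian evidence evaluation:
Posterior odds = prior_odds * LR = 0.025125 * 64.0331 = 1.608832
Posterior probability = posterior_odds / (1 + posterior_odds)
= 1.608832 / (1 + 1.608832)
= 1.608832 / 2.608832
= 0.6167

0.6167


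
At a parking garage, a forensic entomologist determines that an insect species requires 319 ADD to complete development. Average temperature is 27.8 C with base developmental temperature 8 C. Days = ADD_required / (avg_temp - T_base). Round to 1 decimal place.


Insect development time:
Effective temperature = avg_temp - T_base = 27.8 - 8 = 19.8 C
Days = ADD / effective_temp = 319 / 19.8 = 16.1 days

16.1


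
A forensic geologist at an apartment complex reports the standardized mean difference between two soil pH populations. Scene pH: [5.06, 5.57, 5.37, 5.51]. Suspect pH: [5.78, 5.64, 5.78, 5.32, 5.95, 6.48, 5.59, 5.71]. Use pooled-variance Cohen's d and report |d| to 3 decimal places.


Pooled-variance Cohen's d for soil pH comparison:
Scene mean = 21.51 / 4 = 5.3775
Suspect mean = 46.25 / 8 = 5.78125
Scene sample variance s_s^2 = 0.051825
Suspect sample variance s_c^2 = 0.113013
Pooled variance = ((n_s-1)*s_s^2 + (n_c-1)*s_c^2) / (n_s + n_c - 2) = 0.094656
Pooled SD = sqrt(0.094656) = 0.307662
Mean difference = -0.40375
|d| = |-0.40375| / 0.307662 = 1.312

1.312


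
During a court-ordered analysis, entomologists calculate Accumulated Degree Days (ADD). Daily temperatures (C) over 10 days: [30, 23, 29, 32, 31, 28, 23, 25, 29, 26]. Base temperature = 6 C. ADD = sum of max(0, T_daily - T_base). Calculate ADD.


Computing ADD day by day:
Day 1: max(0, 30 - 6) = 24
Day 2: max(0, 23 - 6) = 17
Day 3: max(0, 29 - 6) = 23
Day 4: max(0, 32 - 6) = 26
Day 5: max(0, 31 - 6) = 25
Day 6: max(0, 28 - 6) = 22
Day 7: max(0, 23 - 6) = 17
Day 8: max(0, 25 - 6) = 19
Day 9: max(0, 29 - 6) = 23
Day 10: max(0, 26 - 6) = 20
Total ADD = 216

216


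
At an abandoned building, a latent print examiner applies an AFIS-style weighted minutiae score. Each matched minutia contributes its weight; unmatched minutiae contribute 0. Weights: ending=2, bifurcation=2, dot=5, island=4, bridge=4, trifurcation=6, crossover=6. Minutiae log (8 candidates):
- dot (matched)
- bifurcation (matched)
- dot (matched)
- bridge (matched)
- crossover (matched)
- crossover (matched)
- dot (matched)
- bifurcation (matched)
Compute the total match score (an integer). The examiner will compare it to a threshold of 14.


Weighted minutiae match score:
  dot: matched, +5 (running total 5)
  bifurcation: matched, +2 (running total 7)
  dot: matched, +5 (running total 12)
  bridge: matched, +4 (running total 16)
  crossover: matched, +6 (running total 22)
  crossover: matched, +6 (running total 28)
  dot: matched, +5 (running total 33)
  bifurcation: matched, +2 (running total 35)
Total score = 35
Threshold = 14; verdict = identification

35


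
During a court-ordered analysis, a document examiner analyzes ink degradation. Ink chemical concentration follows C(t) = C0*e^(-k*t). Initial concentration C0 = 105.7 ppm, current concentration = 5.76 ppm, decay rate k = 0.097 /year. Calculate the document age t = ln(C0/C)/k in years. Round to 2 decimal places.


Document age estimation:
C0/C = 105.7 / 5.76 = 18.350694
ln(C0/C) = 2.909667
t = 2.909667 / 0.097 = 30.00 years

30.00


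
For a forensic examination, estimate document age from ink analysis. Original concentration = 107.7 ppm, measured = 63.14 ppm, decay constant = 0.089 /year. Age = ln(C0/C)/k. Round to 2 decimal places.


Document age estimation:
C0/C = 107.7 / 63.14 = 1.705733
ln(C0/C) = 0.533995
t = 0.533995 / 0.089 = 6.00 years

6.00


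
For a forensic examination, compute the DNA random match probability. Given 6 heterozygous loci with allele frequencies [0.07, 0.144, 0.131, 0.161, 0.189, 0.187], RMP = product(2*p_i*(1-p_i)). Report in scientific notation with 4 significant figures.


Computing RMP for 6 loci:
Locus 1: 2 * 0.07 * 0.93 = 0.1302
Locus 2: 2 * 0.144 * 0.856 = 0.246528
Locus 3: 2 * 0.131 * 0.869 = 0.227678
Locus 4: 2 * 0.161 * 0.839 = 0.270158
Locus 5: 2 * 0.189 * 0.811 = 0.306558
Locus 6: 2 * 0.187 * 0.813 = 0.304062
RMP = 1.840e-04

1.840e-04


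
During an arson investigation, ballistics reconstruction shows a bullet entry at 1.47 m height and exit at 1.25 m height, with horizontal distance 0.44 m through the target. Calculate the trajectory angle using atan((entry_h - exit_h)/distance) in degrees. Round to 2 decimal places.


Bullet trajectory angle:
Height difference = 1.47 - 1.25 = 0.22 m
angle = atan(0.22 / 0.44)
angle = atan(0.5)
angle = 26.57 degrees

26.57


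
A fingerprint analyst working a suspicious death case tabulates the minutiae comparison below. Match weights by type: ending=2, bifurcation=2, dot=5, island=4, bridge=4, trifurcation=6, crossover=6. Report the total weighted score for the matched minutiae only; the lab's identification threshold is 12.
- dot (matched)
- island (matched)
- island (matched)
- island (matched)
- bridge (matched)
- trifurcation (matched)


Weighted minutiae match score:
  dot: matched, +5 (running total 5)
  island: matched, +4 (running total 9)
  island: matched, +4 (running total 13)
  island: matched, +4 (running total 17)
  bridge: matched, +4 (running total 21)
  trifurcation: matched, +6 (running total 27)
Total score = 27
Threshold = 12; verdict = identification

27


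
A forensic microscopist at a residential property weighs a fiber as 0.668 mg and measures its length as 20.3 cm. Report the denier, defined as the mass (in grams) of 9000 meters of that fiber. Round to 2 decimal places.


Denier calculation:
Mass in grams = 0.668 mg / 1000 = 0.000668 g
Length in meters = 20.3 cm / 100 = 0.203 m
Linear density = mass / length = 0.000668 / 0.203 = 0.00329064 g/m
Denier = (g/m) * 9000 = 0.00329064 * 9000 = 29.62

29.62


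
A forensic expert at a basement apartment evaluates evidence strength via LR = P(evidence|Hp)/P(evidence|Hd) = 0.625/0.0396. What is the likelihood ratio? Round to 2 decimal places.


Likelihood ratio calculation:
LR = P(E|Hp) / P(E|Hd)
LR = 0.625 / 0.0396
LR = 15.78

15.78


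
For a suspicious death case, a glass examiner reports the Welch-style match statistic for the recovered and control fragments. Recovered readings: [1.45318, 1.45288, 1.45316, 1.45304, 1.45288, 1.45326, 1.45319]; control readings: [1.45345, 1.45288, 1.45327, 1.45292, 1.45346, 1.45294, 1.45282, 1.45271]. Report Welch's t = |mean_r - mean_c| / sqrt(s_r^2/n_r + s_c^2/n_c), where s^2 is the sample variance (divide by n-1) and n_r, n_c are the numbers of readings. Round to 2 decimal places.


Welch's t-criterion for glass RI comparison:
Recovered mean = sum / n_r = 10.17159 / 7 = 1.4530843
Control mean = sum / n_c = 11.62445 / 8 = 1.4530562
Recovered sample variance s_r^2 = 2.37286e-08
Control sample variance s_c^2 = 8.60839e-08
Welch SE (unpooled) = sqrt(s_r^2/n_r + s_c^2/n_c) = sqrt(3.3898e-09 + 1.07605e-08) = sqrt(1.41503e-08) = 0.000118955
|mean_r - mean_c| = 2.80357e-05
t = 2.80357e-05 / 0.000118955 = 0.24

0.24


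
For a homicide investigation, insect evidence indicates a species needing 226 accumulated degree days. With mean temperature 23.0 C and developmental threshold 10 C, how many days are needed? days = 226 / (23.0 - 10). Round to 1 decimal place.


Insect development time:
Effective temperature = avg_temp - T_base = 23.0 - 10 = 13.0 C
Days = ADD / effective_temp = 226 / 13.0 = 17.4 days

17.4


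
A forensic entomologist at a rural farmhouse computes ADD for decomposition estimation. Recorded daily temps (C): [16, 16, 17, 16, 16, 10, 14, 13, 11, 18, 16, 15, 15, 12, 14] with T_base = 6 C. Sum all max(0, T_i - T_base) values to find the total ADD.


Computing ADD day by day:
Day 1: max(0, 16 - 6) = 10
Day 2: max(0, 16 - 6) = 10
Day 3: max(0, 17 - 6) = 11
Day 4: max(0, 16 - 6) = 10
Day 5: max(0, 16 - 6) = 10
Day 6: max(0, 10 - 6) = 4
Day 7: max(0, 14 - 6) = 8
Day 8: max(0, 13 - 6) = 7
Day 9: max(0, 11 - 6) = 5
Day 10: max(0, 18 - 6) = 12
Day 11: max(0, 16 - 6) = 10
Day 12: max(0, 15 - 6) = 9
Day 13: max(0, 15 - 6) = 9
Day 14: max(0, 12 - 6) = 6
Day 15: max(0, 14 - 6) = 8
Total ADD = 129

129


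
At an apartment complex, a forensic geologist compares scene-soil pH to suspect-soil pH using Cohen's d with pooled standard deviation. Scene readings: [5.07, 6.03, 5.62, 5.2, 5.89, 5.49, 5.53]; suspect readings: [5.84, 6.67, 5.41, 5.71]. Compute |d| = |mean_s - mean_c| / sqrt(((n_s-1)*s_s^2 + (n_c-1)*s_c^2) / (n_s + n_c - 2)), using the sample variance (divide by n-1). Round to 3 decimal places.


Pooled-variance Cohen's d for soil pH comparison:
Scene mean = 38.83 / 7 = 5.547143
Suspect mean = 23.63 / 4 = 5.9075
Scene sample variance s_s^2 = 0.117957
Suspect sample variance s_c^2 = 0.290825
Pooled variance = ((n_s-1)*s_s^2 + (n_c-1)*s_c^2) / (n_s + n_c - 2) = 0.17558
Pooled SD = sqrt(0.17558) = 0.419023
Mean difference = -0.360357
|d| = |-0.360357| / 0.419023 = 0.860

0.860


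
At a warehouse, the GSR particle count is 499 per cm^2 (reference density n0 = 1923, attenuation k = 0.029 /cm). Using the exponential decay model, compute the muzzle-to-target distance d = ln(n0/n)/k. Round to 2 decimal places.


GSR distance calculation:
n0/n = 1923 / 499 = 3.853707
ln(n0/n) = 1.349036
d = 1.349036 / 0.029 = 46.52 cm

46.52


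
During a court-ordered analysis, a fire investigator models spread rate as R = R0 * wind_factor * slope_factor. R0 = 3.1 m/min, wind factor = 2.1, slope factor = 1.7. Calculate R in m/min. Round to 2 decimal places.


Fire spread rate calculation:
R = R0 * wind_factor * slope_factor
= 3.1 * 2.1 * 1.7
= 6.51 * 1.7
= 11.07 m/min

11.07


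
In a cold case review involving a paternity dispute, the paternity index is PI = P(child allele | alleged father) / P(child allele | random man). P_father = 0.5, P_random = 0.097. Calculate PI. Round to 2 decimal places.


Paternity Index calculation:
PI = P(allele|father) / P(allele|random)
PI = 0.5 / 0.097
PI = 5.15

5.15


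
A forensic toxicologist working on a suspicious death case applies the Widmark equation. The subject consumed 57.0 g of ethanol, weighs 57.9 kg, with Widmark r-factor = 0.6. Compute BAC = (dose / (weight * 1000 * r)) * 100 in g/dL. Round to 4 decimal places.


Applying the Widmark formula:
BAC = (dose_g / (body_wt * 1000 * r)) * 100
Denominator = 57.9 * 1000 * 0.6 = 34740
BAC = (57.0 / 34740) * 100
BAC = 0.1641 g/dL

0.1641


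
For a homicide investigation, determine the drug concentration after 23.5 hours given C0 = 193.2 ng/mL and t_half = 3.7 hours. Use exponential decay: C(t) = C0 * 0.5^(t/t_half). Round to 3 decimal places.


Drug concentration decay:
Number of half-lives = t / t_half = 23.5 / 3.7 = 6.351351
Decay factor = 0.5^6.351351 = 0.01224765
C(t) = 193.2 * 0.01224765 = 2.366 ng/mL

2.366


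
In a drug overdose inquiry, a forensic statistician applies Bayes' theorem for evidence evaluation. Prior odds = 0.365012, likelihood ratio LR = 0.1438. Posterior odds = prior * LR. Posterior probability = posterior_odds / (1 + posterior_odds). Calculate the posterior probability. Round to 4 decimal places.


Bayesian evidence evaluation:
Posterior odds = prior_odds * LR = 0.365012 * 0.1438 = 0.05248873
Posterior probability = posterior_odds / (1 + posterior_odds)
= 0.05248873 / (1 + 0.05248873)
= 0.05248873 / 1.05248873
= 0.0499

0.0499
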